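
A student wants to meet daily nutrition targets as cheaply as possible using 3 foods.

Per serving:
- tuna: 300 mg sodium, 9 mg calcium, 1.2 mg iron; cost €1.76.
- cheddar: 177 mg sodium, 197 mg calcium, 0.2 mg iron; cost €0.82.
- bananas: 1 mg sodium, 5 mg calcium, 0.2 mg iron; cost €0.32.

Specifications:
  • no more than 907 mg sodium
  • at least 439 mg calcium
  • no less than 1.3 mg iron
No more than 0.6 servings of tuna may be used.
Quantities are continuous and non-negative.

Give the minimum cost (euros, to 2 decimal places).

€3.08

Treat it as an LP. Let x1 = servings of tuna, x2 = servings of cheddar, x3 = servings of bananas.
Minimize 1.76x1 + 0.82x2 + 0.32x3 subject to:
  300x1 + 177x2 + 1x3 ≤ 907   (sodium)
  9x1 + 197x2 + 5x3 ≥ 439   (calcium)
  1.2x1 + 0.2x2 + 0.2x3 ≥ 1.3   (iron)
  x1 ≤ 0.6
  x1, x2, x3 ≥ 0.
All 3 inputs are positive at the optimum. The calcium, iron, the tuna cap requirements are met with equality.
Solving gives x1 = 0.6, x2 = 2.183, x3 = 0.7172.
Objective = 1.76·0.6 + 0.82·2.183 + 0.32·0.7172 = 3.0756.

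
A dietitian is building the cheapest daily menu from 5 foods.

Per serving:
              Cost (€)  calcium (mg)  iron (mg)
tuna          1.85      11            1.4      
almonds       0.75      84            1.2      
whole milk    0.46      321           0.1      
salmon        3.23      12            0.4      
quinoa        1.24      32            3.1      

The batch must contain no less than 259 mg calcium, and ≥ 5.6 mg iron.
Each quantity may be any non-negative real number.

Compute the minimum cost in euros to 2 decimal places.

€2.50

Let x1 = servings of tuna, x2 = servings of almonds, x3 = servings of whole milk, x4 = servings of salmon, x5 = servings of quinoa.
Minimize 1.85x1 + 0.75x2 + 0.46x3 + 3.23x4 + 1.24x5 with:
  11x1 + 84x2 + 321x3 + 12x4 + 32x5 ≥ 259   (calcium)
  1.4x1 + 1.2x2 + 0.1x3 + 0.4x4 + 3.1x5 ≥ 5.6   (iron)
  x1, x2, x3, x4, x5 ≥ 0.
The optimal basis is {whole milk, quinoa}; tuna, almonds, salmon drop out. There the calcium and iron constraints are tight.
So whole milk = 0.6288 servings, quinoa = 1.786 servings.
Cost = 0.46·0.6288 + 1.24·1.786 = 2.5039.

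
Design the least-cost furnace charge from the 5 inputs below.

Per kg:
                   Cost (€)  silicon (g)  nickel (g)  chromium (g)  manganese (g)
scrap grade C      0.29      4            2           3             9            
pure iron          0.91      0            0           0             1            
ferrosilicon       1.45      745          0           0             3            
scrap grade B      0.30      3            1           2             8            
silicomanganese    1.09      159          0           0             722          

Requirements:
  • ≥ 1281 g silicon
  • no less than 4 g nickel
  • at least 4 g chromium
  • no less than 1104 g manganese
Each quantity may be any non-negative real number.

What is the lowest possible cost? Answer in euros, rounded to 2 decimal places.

€4.23

Set it up as a linear program. Let x1 = kg of scrap grade C, x2 = kg of pure iron, x3 = kg of ferrosilicon, x4 = kg of scrap grade B, x5 = kg of silicomanganese.
Minimise 0.29x1 + 0.91x2 + 1.45x3 + 0.3x4 + 1.09x5 s.t.:
  4x1 + 745x3 + 3x4 + 159x5 ≥ 1281   (silicon)
  2x1 + 1x4 ≥ 4   (nickel)
  3x1 + 2x4 ≥ 4   (chromium)
  9x1 + 1x2 + 3x3 + 8x4 + 722x5 ≥ 1104   (manganese)
  x1, x2, x3, x4, x5 ≥ 0.
At the optimum only scrap grade C, ferrosilicon, silicomanganese are positive (pure iron, scrap grade B = 0). The silicon, nickel, manganese requirements are met with equality.
Solving gives x1 = 2, x3 = 1.389, x5 = 1.498.
Hence cost = 0.29·2 + 1.45·1.389 + 1.09·1.498 = €4.2269.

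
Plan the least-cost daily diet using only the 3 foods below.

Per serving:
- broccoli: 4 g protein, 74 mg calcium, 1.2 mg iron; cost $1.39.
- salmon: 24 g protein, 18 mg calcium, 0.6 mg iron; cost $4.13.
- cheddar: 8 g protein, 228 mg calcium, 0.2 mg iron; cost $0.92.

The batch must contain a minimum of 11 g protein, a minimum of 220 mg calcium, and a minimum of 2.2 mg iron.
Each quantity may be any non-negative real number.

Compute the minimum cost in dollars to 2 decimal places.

$2.89

Treat it as an LP. Let x1 = servings of broccoli, x2 = servings of salmon, x3 = servings of cheddar.
Minimise 1.39x1 + 4.13x2 + 0.92x3 with:
  4x1 + 24x2 + 8x3 ≥ 11   (protein)
  74x1 + 18x2 + 228x3 ≥ 220   (calcium)
  1.2x1 + 0.6x2 + 0.2x3 ≥ 2.2   (iron)
  x1, x2, x3 ≥ 0.
At the optimum only broccoli, cheddar are positive (salmon = 0). There the protein and iron constraints are tight.
Solving gives x1 = 1.75, x3 = 0.5.
Hence cost = 1.39·1.75 + 0.92·0.5 = $2.8925.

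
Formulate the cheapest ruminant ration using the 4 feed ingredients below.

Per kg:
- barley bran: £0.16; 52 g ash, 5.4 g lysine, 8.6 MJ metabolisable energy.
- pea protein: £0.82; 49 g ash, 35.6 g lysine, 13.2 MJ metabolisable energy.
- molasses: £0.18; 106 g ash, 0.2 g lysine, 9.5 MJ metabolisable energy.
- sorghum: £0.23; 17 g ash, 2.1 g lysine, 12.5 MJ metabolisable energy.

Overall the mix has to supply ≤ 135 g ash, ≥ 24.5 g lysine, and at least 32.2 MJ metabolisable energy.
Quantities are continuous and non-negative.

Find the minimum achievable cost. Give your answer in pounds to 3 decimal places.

£0.789

This is a linear program. Let x1 = kg of barley bran, x2 = kg of pea protein, x3 = kg of molasses, x4 = kg of sorghum.
Minimize 0.16x1 + 0.82x2 + 0.18x3 + 0.23x4 subject to:
  52x1 + 49x2 + 106x3 + 17x4 ≤ 135   (ash)
  5.4x1 + 35.6x2 + 0.2x3 + 2.1x4 ≥ 24.5   (lysine)
  8.6x1 + 13.2x2 + 9.5x3 + 12.5x4 ≥ 32.2   (metabolisable energy)
  x1, x2, x3, x4 ≥ 0.
The minimum-cost mix takes nothing from molasses — only barley bran, pea protein, sorghum. There the ash, lysine, metabolisable energy constraints are tight.
Solving gives x1 = 2.006, x2 = 0.3343, x4 = 0.8432.
Hence cost = 0.16·2.006 + 0.82·0.3343 + 0.23·0.8432 = £0.78902.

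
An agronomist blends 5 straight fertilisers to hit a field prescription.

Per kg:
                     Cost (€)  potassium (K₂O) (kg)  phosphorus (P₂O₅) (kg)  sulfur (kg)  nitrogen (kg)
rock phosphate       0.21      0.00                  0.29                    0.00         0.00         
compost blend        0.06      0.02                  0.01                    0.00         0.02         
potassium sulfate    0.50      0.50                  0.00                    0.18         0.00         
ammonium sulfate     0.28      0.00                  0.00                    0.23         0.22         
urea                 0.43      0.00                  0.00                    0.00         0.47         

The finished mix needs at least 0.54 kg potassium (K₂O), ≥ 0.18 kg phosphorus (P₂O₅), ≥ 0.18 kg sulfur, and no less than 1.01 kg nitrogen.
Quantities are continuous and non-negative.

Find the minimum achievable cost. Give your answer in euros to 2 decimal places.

€1.59

This is a linear program. Let x1 = kg of rock phosphate, x2 = kg of compost blend, x3 = kg of potassium sulfate, x4 = kg of ammonium sulfate, x5 = kg of urea.
Minimise 0.21x1 + 0.06x2 + 0.5x3 + 0.28x4 + 0.43x5 s.t.:
  0.02x2 + 0.5x3 ≥ 0.54   (potassium (K₂O))
  0.29x1 + 0.01x2 ≥ 0.18   (phosphorus (P₂O₅))
  0.18x3 + 0.23x4 ≥ 0.18   (sulfur)
  0.02x2 + 0.22x4 + 0.47x5 ≥ 1.01   (nitrogen)
  x1, x2, x3, x4, x5 ≥ 0.
The optimal basis is {rock phosphate, potassium sulfate, urea}; compost blend, ammonium sulfate drop out. Binding constraints: potassium (K₂O), phosphorus (P₂O₅), nitrogen.
So rock phosphate = 0.6207 kg, potassium sulfate = 1.08 kg, urea = 2.149 kg.
Hence cost = 0.21·0.6207 + 0.5·1.08 + 0.43·2.149 = €1.5944.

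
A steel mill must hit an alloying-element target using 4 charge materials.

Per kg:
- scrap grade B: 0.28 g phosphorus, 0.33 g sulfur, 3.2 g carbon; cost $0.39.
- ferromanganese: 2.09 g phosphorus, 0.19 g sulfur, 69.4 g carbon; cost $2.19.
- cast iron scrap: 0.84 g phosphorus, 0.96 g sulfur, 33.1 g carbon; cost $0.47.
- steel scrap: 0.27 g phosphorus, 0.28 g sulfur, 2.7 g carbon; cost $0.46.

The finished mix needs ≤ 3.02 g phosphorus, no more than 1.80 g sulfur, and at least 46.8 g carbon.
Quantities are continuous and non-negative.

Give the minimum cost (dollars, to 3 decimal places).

$0.665

Set it up as a linear program. Let x1 = kg of scrap grade B, x2 = kg of ferromanganese, x3 = kg of cast iron scrap, x4 = kg of steel scrap.
Minimize 0.39x1 + 2.19x2 + 0.47x3 + 0.46x4 s.t.:
  0.28x1 + 2.09x2 + 0.84x3 + 0.27x4 ≤ 3.02   (phosphorus)
  0.33x1 + 0.19x2 + 0.96x3 + 0.28x4 ≤ 1.8   (sulfur)
  3.2x1 + 69.4x2 + 33.1x3 + 2.7x4 ≥ 46.8   (carbon)
  x1, x2, x3, x4 ≥ 0.
At the optimum only cast iron scrap is positive (scrap grade B, ferromanganese, steel scrap = 0). Binding constraint: carbon.
Optimal quantities: cast iron scrap = 1.414 kg.
Cost = 0.47·1.414 = 0.66458.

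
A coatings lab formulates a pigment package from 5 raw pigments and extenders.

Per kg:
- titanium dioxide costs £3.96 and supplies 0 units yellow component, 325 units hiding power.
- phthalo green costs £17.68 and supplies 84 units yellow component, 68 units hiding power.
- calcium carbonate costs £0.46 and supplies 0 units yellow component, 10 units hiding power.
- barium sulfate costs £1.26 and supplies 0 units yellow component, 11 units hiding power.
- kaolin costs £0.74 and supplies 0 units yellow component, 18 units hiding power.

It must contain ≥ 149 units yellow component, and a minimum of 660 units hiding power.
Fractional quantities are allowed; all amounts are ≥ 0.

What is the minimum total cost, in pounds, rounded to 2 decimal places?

Treat it as an LP. Let x1 = kg of titanium dioxide, x2 = kg of phthalo green, x3 = kg of calcium carbonate, x4 = kg of barium sulfate, x5 = kg of kaolin.
Minimise 3.96x1 + 17.68x2 + 0.46x3 + 1.26x4 + 0.74x5 with:
  84x2 ≥ 149   (yellow component)
  325x1 + 68x2 + 10x3 + 11x4 + 18x5 ≥ 660   (hiding power)
  x1, x2, x3, x4, x5 ≥ 0.
At the optimum only titanium dioxide, phthalo green are positive (calcium carbonate, barium sulfate, kaolin = 0). There the yellow component and hiding power constraints are tight.
So titanium dioxide = 1.6596 kg, phthalo green = 1.7738 kg.
Cost = 3.96·1.6596 + 17.68·1.7738 = 37.9328.

£37.93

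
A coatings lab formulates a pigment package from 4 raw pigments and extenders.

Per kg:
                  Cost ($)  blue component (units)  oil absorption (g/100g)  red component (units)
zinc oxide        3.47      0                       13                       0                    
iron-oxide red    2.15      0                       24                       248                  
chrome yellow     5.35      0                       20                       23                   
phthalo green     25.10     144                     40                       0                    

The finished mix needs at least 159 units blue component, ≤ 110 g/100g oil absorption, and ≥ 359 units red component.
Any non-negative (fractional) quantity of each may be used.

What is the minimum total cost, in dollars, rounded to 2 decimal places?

Let x1 = kg of zinc oxide, x2 = kg of iron-oxide red, x3 = kg of chrome yellow, x4 = kg of phthalo green.
min 3.47x1 + 2.15x2 + 5.35x3 + 25.1x4 s.t.:
  144x4 ≥ 159   (blue component)
  13x1 + 24x2 + 20x3 + 40x4 ≤ 110   (oil absorption)
  248x2 + 23x3 ≥ 359   (red component)
  x1, x2, x3, x4 ≥ 0.
The cheapest feasible vertex uses only iron-oxide red, phthalo green; zinc oxide, chrome yellow are not used. Binding constraints: blue component and red component.
Optimal quantities: iron-oxide red = 1.4476 kg, phthalo green = 1.1042 kg.
Objective = 2.15·1.4476 + 25.1·1.1042 = 30.8278.

$30.83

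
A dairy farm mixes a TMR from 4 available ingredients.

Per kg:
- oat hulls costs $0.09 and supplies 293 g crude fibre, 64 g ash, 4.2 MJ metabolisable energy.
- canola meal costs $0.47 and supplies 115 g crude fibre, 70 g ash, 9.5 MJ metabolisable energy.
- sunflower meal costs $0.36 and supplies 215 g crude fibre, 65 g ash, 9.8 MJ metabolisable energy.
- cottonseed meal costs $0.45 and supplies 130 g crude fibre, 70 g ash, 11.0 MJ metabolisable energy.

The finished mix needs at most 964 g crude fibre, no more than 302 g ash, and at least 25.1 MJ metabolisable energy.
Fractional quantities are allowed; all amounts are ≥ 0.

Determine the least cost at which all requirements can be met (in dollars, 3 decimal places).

$0.790

Let x1 = kg of oat hulls, x2 = kg of canola meal, x3 = kg of sunflower meal, x4 = kg of cottonseed meal.
min 0.09x1 + 0.47x2 + 0.36x3 + 0.45x4 subject to:
  293x1 + 115x2 + 215x3 + 130x4 ≤ 964   (crude fibre)
  64x1 + 70x2 + 65x3 + 70x4 ≤ 302   (ash)
  4.2x1 + 9.5x2 + 9.8x3 + 11x4 ≥ 25.1   (metabolisable energy)
  x1, x2, x3, x4 ≥ 0.
The minimum-cost mix takes nothing from canola meal, cottonseed meal — only oat hulls, sunflower meal. There the crude fibre and metabolisable energy constraints are tight.
That vertex is x1 = 2.058, x3 = 1.679.
Hence cost = 0.09·2.058 + 0.36·1.679 = $0.78966.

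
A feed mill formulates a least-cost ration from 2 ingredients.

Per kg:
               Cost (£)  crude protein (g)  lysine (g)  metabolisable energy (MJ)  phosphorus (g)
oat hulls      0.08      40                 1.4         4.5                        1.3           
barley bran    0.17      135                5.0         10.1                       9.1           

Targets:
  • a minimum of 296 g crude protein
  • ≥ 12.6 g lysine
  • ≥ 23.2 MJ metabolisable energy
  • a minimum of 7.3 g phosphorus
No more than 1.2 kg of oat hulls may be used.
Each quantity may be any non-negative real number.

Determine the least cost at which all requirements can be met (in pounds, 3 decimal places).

This is a linear program. Let x1 = kg of oat hulls, x2 = kg of barley bran.
Minimise 0.08x1 + 0.17x2 subject to:
  40x1 + 135x2 ≥ 296   (crude protein)
  1.4x1 + 5x2 ≥ 12.6   (lysine)
  4.5x1 + 10.1x2 ≥ 23.2   (metabolisable energy)
  1.3x1 + 9.1x2 ≥ 7.3   (phosphorus)
  x1 ≤ 1.2
  x1, x2 ≥ 0.
The optimal basis is {barley bran}; oat hulls drops out. There the lysine constraint is tight.
So barley bran = 2.52 kg.
Objective = 0.17·2.52 = 0.42840.

£0.428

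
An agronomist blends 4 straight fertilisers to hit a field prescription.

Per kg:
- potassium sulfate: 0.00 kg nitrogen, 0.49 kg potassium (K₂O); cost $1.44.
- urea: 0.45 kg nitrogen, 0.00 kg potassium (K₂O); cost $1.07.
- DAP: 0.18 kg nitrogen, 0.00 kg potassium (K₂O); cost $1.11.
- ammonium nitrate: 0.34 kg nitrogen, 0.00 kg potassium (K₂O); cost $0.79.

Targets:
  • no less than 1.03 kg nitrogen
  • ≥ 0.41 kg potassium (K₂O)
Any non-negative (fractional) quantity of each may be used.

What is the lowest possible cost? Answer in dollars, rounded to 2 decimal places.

Let x1 = kg of potassium sulfate, x2 = kg of urea, x3 = kg of DAP, x4 = kg of ammonium nitrate.
Minimize 1.44x1 + 1.07x2 + 1.11x3 + 0.79x4 subject to:
  0.45x2 + 0.18x3 + 0.34x4 ≥ 1.03   (nitrogen)
  0.49x1 ≥ 0.41   (potassium (K₂O))
  x1, x2, x3, x4 ≥ 0.
The cheapest feasible vertex uses only potassium sulfate, ammonium nitrate; urea, DAP are not used. The nitrogen and potassium (K₂O) requirements are met with equality.
That vertex is x1 = 0.8367, x4 = 3.029.
Hence cost = 1.44·0.8367 + 0.79·3.029 = $3.5978.

$3.60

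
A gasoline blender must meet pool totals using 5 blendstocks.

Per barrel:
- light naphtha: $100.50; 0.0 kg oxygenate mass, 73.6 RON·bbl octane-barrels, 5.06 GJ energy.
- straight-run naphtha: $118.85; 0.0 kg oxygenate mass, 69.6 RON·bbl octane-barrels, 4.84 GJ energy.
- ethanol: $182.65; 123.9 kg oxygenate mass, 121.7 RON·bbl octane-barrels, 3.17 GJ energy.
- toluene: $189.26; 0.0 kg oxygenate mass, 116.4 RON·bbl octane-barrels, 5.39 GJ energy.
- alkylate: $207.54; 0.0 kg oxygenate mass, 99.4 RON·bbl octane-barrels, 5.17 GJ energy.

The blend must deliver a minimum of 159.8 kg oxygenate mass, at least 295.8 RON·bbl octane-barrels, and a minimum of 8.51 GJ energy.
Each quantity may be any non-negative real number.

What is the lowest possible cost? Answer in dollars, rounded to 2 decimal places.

$425.15

Let x1 = barrels of light naphtha, x2 = barrels of straight-run naphtha, x3 = barrels of ethanol, x4 = barrels of toluene, x5 = barrels of alkylate.
Minimize 100.5x1 + 118.85x2 + 182.65x3 + 189.26x4 + 207.54x5 with:
  123.9x3 ≥ 159.8   (oxygenate mass)
  73.6x1 + 69.6x2 + 121.7x3 + 116.4x4 + 99.4x5 ≥ 295.8   (octane-barrels)
  5.06x1 + 4.84x2 + 3.17x3 + 5.39x4 + 5.17x5 ≥ 8.51   (energy)
  x1, x2, x3, x4, x5 ≥ 0.
The minimum-cost mix takes nothing from straight-run naphtha, toluene, alkylate — only light naphtha, ethanol. Binding constraints: oxygenate mass and octane-barrels.
So light naphtha = 1.8864 barrels, ethanol = 1.2897 barrels.
Hence cost = 100.5·1.8864 + 182.65·1.2897 = $425.1469.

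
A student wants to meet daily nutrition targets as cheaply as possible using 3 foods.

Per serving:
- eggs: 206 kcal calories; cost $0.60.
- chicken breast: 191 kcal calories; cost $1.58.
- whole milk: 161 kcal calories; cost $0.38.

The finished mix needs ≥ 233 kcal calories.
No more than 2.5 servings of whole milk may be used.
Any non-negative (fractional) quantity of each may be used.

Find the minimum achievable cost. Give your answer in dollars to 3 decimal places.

$0.550

This is a linear program. Let x1 = servings of eggs, x2 = servings of chicken breast, x3 = servings of whole milk.
Minimize 0.6x1 + 1.58x2 + 0.38x3 subject to:
  206x1 + 191x2 + 161x3 ≥ 233   (calories)
  x3 ≤ 2.5
  x1, x2, x3 ≥ 0.
The optimal basis is {whole milk}; eggs, chicken breast drop out. The calories requirement is met with equality.
Optimal quantities: whole milk = 1.447 servings.
Hence cost = 0.38·1.447 = $0.54986.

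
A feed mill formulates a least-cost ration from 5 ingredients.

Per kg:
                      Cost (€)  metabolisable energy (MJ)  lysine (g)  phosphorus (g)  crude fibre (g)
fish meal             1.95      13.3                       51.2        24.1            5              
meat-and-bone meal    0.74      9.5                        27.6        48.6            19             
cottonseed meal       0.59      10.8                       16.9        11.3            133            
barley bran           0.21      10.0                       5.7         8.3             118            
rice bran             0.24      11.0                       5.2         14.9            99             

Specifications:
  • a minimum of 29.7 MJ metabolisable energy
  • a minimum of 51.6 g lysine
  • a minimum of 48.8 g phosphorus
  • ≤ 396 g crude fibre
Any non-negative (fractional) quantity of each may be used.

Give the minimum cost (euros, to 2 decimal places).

€1.47

Treat it as an LP. Let x1 = kg of fish meal, x2 = kg of meat-and-bone meal, x3 = kg of cottonseed meal, x4 = kg of barley bran, x5 = kg of rice bran.
min 1.95x1 + 0.74x2 + 0.59x3 + 0.21x4 + 0.24x5 s.t.:
  13.3x1 + 9.5x2 + 10.8x3 + 10x4 + 11x5 ≥ 29.7   (metabolisable energy)
  51.2x1 + 27.6x2 + 16.9x3 + 5.7x4 + 5.2x5 ≥ 51.6   (lysine)
  24.1x1 + 48.6x2 + 11.3x3 + 8.3x4 + 14.9x5 ≥ 48.8   (phosphorus)
  5x1 + 19x2 + 133x3 + 118x4 + 99x5 ≤ 396   (crude fibre)
  x1, x2, x3, x4, x5 ≥ 0.
The cheapest feasible vertex uses only meat-and-bone meal, barley bran; fish meal, cottonseed meal, rice bran are not used. There the metabolisable energy and lysine constraints are tight.
That vertex is x2 = 1.563, x4 = 1.485.
Hence cost = 0.74·1.563 + 0.21·1.485 = €1.4685.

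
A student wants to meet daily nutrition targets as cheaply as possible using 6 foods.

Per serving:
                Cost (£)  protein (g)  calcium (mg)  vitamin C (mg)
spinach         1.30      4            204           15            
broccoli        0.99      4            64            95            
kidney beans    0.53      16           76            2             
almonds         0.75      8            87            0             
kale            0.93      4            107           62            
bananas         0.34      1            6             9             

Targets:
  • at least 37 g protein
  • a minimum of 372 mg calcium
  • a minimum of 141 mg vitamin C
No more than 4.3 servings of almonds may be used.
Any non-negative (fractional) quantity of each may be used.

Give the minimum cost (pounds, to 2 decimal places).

Let x1 = servings of spinach, x2 = servings of broccoli, x3 = servings of kidney beans, x4 = servings of almonds, x5 = servings of kale, x6 = servings of bananas.
Minimise 1.3x1 + 0.99x2 + 0.53x3 + 0.75x4 + 0.93x5 + 0.34x6 subject to:
  4x1 + 4x2 + 16x3 + 8x4 + 4x5 + 1x6 ≥ 37   (protein)
  204x1 + 64x2 + 76x3 + 87x4 + 107x5 + 6x6 ≥ 372   (calcium)
  15x1 + 95x2 + 2x3 + 62x5 + 9x6 ≥ 141   (vitamin C)
  x4 ≤ 4.3
  x1, x2, x3, x4, x5, x6 ≥ 0.
At the optimum only spinach, kidney beans, kale are positive (broccoli, almonds, bananas = 0). Binding constraints: protein, calcium, vitamin C.
Optimal quantities: spinach = 0.006769 servings, kidney beans = 1.757 servings, kale = 2.216 servings.
Total cost: 1.3·0.006769 + 0.53·1.757 + 0.93·2.216 = 3.0009.

£3.00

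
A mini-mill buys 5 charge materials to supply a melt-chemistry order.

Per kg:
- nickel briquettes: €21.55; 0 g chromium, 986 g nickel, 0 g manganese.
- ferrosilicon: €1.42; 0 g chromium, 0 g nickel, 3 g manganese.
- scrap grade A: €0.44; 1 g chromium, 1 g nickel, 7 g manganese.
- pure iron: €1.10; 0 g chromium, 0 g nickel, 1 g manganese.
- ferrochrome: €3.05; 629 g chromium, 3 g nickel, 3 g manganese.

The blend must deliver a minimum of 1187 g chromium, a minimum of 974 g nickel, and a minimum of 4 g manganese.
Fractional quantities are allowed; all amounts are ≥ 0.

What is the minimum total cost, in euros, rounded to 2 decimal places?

€26.92

Treat it as an LP. Let x1 = kg of nickel briquettes, x2 = kg of ferrosilicon, x3 = kg of scrap grade A, x4 = kg of pure iron, x5 = kg of ferrochrome.
Minimize 21.55x1 + 1.42x2 + 0.44x3 + 1.1x4 + 3.05x5 s.t.:
  1x3 + 629x5 ≥ 1187   (chromium)
  986x1 + 1x3 + 3x5 ≥ 974   (nickel)
  3x2 + 7x3 + 1x4 + 3x5 ≥ 4   (manganese)
  x1, x2, x3, x4, x5 ≥ 0.
At the optimum only nickel briquettes, ferrochrome are positive (ferrosilicon, scrap grade A, pure iron = 0). There the chromium and nickel constraints are tight.
That vertex is x1 = 0.9821, x5 = 1.887.
Hence cost = 21.55·0.9821 + 3.05·1.887 = €26.9196.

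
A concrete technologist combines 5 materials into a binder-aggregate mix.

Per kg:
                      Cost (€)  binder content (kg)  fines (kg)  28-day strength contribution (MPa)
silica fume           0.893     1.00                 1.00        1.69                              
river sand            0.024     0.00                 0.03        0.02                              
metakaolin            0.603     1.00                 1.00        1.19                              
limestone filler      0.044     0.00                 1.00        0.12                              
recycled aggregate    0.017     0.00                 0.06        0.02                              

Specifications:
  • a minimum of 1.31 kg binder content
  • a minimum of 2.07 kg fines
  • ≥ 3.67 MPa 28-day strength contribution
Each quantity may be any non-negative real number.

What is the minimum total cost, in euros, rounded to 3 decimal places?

€1.564

This is a linear program. Let x1 = kg of silica fume, x2 = kg of river sand, x3 = kg of metakaolin, x4 = kg of limestone filler, x5 = kg of recycled aggregate.
Minimise 0.893x1 + 0.024x2 + 0.603x3 + 0.044x4 + 0.017x5 s.t.:
  1x1 + 1x3 ≥ 1.31   (binder content)
  1x1 + 0.03x2 + 1x3 + 1x4 + 0.06x5 ≥ 2.07   (fines)
  1.69x1 + 0.02x2 + 1.19x3 + 0.12x4 + 0.02x5 ≥ 3.67   (28-day strength contribution)
  x1, x2, x3, x4, x5 ≥ 0.
The optimal basis is {metakaolin, limestone filler}; silica fume, river sand, recycled aggregate drop out. The binder content and 28-day strength contribution requirements are met with equality.
That vertex is x3 = 1.31, x4 = 17.59.
Hence cost = 0.603·1.31 + 0.044·17.59 = €1.56389.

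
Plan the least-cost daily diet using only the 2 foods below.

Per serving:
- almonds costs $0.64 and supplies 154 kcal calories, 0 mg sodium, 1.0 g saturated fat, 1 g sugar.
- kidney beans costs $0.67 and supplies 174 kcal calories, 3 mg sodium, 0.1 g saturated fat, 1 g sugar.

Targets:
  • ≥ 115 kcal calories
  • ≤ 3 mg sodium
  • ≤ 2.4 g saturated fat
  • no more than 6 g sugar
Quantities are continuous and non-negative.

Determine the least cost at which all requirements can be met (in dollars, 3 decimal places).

$0.443

Set it up as a linear program. Let x1 = servings of almonds, x2 = servings of kidney beans.
Minimise 0.64x1 + 0.67x2 s.t.:
  154x1 + 174x2 ≥ 115   (calories)
  3x2 ≤ 3   (sodium)
  1x1 + 0.1x2 ≤ 2.4   (saturated fat)
  1x1 + 1x2 ≤ 6   (sugar)
  x1, x2 ≥ 0.
The cheapest feasible vertex uses only kidney beans; almonds is not used. Binding constraint: calories.
Solving gives x2 = 0.6609.
Hence cost = 0.67·0.6609 = $0.44280.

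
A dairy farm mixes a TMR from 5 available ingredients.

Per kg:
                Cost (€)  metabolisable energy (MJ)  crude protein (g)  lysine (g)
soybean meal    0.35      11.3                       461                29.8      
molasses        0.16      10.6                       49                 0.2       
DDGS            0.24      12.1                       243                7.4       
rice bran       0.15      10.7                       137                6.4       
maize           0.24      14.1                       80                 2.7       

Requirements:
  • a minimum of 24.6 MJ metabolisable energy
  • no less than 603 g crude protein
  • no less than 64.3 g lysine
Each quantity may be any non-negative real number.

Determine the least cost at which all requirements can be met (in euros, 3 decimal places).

€0.757

Treat it as an LP. Let x1 = kg of soybean meal, x2 = kg of molasses, x3 = kg of DDGS, x4 = kg of rice bran, x5 = kg of maize.
Minimize 0.35x1 + 0.16x2 + 0.24x3 + 0.15x4 + 0.24x5 s.t.:
  11.3x1 + 10.6x2 + 12.1x3 + 10.7x4 + 14.1x5 ≥ 24.6   (metabolisable energy)
  461x1 + 49x2 + 243x3 + 137x4 + 80x5 ≥ 603   (crude protein)
  29.8x1 + 0.2x2 + 7.4x3 + 6.4x4 + 2.7x5 ≥ 64.3   (lysine)
  x1, x2, x3, x4, x5 ≥ 0.
The minimum-cost mix takes nothing from molasses, DDGS, maize — only soybean meal, rice bran. The metabolisable energy and lysine requirements are met with equality.
That vertex is x1 = 2.152, x4 = 0.02632.
Cost = 0.35·2.152 + 0.15·0.02632 = 0.75715.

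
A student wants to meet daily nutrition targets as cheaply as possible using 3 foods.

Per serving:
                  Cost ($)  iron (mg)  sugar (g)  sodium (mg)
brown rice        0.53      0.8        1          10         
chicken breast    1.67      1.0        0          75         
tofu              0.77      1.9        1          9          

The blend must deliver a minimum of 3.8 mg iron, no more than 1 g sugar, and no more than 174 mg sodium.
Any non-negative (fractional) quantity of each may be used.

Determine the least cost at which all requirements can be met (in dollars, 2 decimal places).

$3.94

Let x1 = servings of brown rice, x2 = servings of chicken breast, x3 = servings of tofu.
Minimize 0.53x1 + 1.67x2 + 0.77x3 s.t.:
  0.8x1 + 1x2 + 1.9x3 ≥ 3.8   (iron)
  1x1 + 1x3 ≤ 1   (sugar)
  10x1 + 75x2 + 9x3 ≤ 174   (sodium)
  x1, x2, x3 ≥ 0.
The minimum-cost mix takes nothing from brown rice — only chicken breast, tofu. The iron and sugar requirements are met with equality.
Optimal quantities: chicken breast = 1.9 servings, tofu = 1 serving.
Objective = 1.67·1.9 + 0.77·1 = 3.9430.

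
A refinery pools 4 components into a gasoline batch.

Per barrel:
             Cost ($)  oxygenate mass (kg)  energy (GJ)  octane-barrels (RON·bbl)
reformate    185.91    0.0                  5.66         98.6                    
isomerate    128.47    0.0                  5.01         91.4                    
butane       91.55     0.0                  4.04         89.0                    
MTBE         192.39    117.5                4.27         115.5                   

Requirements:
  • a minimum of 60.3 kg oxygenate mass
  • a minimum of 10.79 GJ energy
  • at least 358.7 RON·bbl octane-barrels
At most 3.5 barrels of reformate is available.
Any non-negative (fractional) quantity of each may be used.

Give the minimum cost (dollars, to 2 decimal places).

$406.74

Let x1 = barrels of reformate, x2 = barrels of isomerate, x3 = barrels of butane, x4 = barrels of MTBE.
Minimise 185.91x1 + 128.47x2 + 91.55x3 + 192.39x4 subject to:
  117.5x4 ≥ 60.3   (oxygenate mass)
  5.66x1 + 5.01x2 + 4.04x3 + 4.27x4 ≥ 10.79   (energy)
  98.6x1 + 91.4x2 + 89x3 + 115.5x4 ≥ 358.7   (octane-barrels)
  x1 ≤ 3.5
  x1, x2, x3, x4 ≥ 0.
The cheapest feasible vertex uses only butane, MTBE; reformate, isomerate are not used. There the oxygenate mass and octane-barrels constraints are tight.
That vertex is x3 = 3.36434, x4 = 0.513191.
Objective = 91.55·3.36434 + 192.39·0.513191 = 406.7381.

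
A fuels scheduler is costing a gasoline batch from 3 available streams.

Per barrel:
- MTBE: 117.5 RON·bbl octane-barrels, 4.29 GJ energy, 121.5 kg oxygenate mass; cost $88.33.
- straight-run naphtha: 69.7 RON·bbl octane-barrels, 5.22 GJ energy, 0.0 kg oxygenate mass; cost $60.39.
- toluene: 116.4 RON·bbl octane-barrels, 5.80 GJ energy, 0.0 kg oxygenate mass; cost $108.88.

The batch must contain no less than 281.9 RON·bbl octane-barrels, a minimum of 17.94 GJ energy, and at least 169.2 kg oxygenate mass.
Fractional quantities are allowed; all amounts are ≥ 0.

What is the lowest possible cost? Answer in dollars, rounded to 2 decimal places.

This is a linear program. Let x1 = barrels of MTBE, x2 = barrels of straight-run naphtha, x3 = barrels of toluene.
Minimize 88.33x1 + 60.39x2 + 108.88x3 with:
  117.5x1 + 69.7x2 + 116.4x3 ≥ 281.9   (octane-barrels)
  4.29x1 + 5.22x2 + 5.8x3 ≥ 17.94   (energy)
  121.5x1 ≥ 169.2   (oxygenate mass)
  x1, x2, x3 ≥ 0.
The cheapest feasible vertex uses only MTBE, straight-run naphtha; toluene is not used. The energy and oxygenate mass requirements are met with equality.
That vertex is x1 = 1.3926, x2 = 2.2923.
Cost = 88.33·1.3926 + 60.39·2.2923 = 261.4404.

$261.44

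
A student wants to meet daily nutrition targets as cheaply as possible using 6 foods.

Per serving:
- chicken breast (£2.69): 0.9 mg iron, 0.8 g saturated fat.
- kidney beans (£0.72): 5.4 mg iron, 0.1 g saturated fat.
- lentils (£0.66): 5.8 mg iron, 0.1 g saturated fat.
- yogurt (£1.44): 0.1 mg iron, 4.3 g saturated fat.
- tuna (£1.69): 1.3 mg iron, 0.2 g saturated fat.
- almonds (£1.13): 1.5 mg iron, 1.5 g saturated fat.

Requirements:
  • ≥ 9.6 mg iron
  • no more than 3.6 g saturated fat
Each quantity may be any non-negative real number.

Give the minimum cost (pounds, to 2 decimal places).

Treat it as an LP. Let x1 = servings of chicken breast, x2 = servings of kidney beans, x3 = servings of lentils, x4 = servings of yogurt, x5 = servings of tuna, x6 = servings of almonds.
min 2.69x1 + 0.72x2 + 0.66x3 + 1.44x4 + 1.69x5 + 1.13x6 subject to:
  0.9x1 + 5.4x2 + 5.8x3 + 0.1x4 + 1.3x5 + 1.5x6 ≥ 9.6   (iron)
  0.8x1 + 0.1x2 + 0.1x3 + 4.3x4 + 0.2x5 + 1.5x6 ≤ 3.6   (saturated fat)
  x1, x2, x3, x4, x5, x6 ≥ 0.
The cheapest feasible vertex uses only lentils; chicken breast, kidney beans, yogurt, tuna, almonds are not used. There the iron constraint is tight.
Optimal quantities: lentils = 1.655 servings.
Cost = 0.66·1.655 = 1.0923.

£1.09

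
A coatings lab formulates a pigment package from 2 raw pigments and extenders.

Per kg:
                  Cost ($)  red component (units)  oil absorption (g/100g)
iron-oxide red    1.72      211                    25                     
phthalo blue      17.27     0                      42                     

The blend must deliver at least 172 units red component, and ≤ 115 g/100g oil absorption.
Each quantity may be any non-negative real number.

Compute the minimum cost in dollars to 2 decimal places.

Set it up as a linear program. Let x1 = kg of iron-oxide red, x2 = kg of phthalo blue.
Minimise 1.72x1 + 17.27x2 s.t.:
  211x1 ≥ 172   (red component)
  25x1 + 42x2 ≤ 115   (oil absorption)
  x1, x2 ≥ 0.
At the optimum only iron-oxide red is positive (phthalo blue = 0). There the red component constraint is tight.
Optimal quantities: iron-oxide red = 0.8152 kg.
Objective = 1.72·0.8152 = 1.4021.

$1.40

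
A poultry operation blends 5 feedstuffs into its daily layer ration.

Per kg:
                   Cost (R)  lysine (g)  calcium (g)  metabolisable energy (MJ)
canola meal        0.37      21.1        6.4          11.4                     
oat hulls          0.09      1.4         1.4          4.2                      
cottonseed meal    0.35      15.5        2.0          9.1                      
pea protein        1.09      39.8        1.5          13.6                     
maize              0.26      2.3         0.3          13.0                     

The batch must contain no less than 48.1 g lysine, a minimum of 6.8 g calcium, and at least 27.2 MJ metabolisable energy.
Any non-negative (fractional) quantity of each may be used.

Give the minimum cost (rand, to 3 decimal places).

Set it up as a linear program. Let x1 = kg of canola meal, x2 = kg of oat hulls, x3 = kg of cottonseed meal, x4 = kg of pea protein, x5 = kg of maize.
Minimize 0.37x1 + 0.09x2 + 0.35x3 + 1.09x4 + 0.26x5 subject to:
  21.1x1 + 1.4x2 + 15.5x3 + 39.8x4 + 2.3x5 ≥ 48.1   (lysine)
  6.4x1 + 1.4x2 + 2x3 + 1.5x4 + 0.3x5 ≥ 6.8   (calcium)
  11.4x1 + 4.2x2 + 9.1x3 + 13.6x4 + 13x5 ≥ 27.2   (metabolisable energy)
  x1, x2, x3, x4, x5 ≥ 0.
The minimum-cost mix takes nothing from oat hulls, cottonseed meal, pea protein — only canola meal, maize. Binding constraints: lysine and metabolisable energy.
Solving gives x1 = 2.268, x5 = 0.1031.
Cost = 0.37·2.268 + 0.26·0.1031 = 0.86597.

R0.866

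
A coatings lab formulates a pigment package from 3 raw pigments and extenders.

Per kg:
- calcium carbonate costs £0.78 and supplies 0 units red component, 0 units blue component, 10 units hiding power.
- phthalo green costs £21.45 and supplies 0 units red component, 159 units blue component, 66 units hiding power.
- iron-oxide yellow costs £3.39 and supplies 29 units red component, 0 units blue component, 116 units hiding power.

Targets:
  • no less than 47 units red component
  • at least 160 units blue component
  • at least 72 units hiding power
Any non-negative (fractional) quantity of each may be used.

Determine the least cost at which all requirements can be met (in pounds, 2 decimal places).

£27.08

Let x1 = kg of calcium carbonate, x2 = kg of phthalo green, x3 = kg of iron-oxide yellow.
Minimise 0.78x1 + 21.45x2 + 3.39x3 subject to:
  29x3 ≥ 47   (red component)
  159x2 ≥ 160   (blue component)
  10x1 + 66x2 + 116x3 ≥ 72   (hiding power)
  x1, x2, x3 ≥ 0.
The cheapest feasible vertex uses only phthalo green, iron-oxide yellow; calcium carbonate is not used. Binding constraints: red component and blue component.
So phthalo green = 1.0063 kg, iron-oxide yellow = 1.6207 kg.
Objective = 21.45·1.0063 + 3.39·1.6207 = 27.0793.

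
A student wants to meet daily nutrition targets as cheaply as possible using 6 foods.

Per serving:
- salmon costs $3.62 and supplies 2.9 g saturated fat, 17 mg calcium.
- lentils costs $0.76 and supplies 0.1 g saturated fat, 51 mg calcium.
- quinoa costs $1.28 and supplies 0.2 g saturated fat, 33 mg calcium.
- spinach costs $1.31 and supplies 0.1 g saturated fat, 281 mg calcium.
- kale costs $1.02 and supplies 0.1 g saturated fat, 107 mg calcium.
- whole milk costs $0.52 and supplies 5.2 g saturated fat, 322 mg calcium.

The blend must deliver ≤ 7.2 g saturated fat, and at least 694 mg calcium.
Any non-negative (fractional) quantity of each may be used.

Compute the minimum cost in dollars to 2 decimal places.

Set it up as a linear program. Let x1 = servings of salmon, x2 = servings of lentils, x3 = servings of quinoa, x4 = servings of spinach, x5 = servings of kale, x6 = servings of whole milk.
min 3.62x1 + 0.76x2 + 1.28x3 + 1.31x4 + 1.02x5 + 0.52x6 with:
  2.9x1 + 0.1x2 + 0.2x3 + 0.1x4 + 0.1x5 + 5.2x6 ≤ 7.2   (saturated fat)
  17x1 + 51x2 + 33x3 + 281x4 + 107x5 + 322x6 ≥ 694   (calcium)
  x1, x2, x3, x4, x5, x6 ≥ 0.
The minimum-cost mix takes nothing from salmon, lentils, quinoa, kale — only spinach, whole milk. The saturated fat and calcium requirements are met with equality.
Optimal quantities: spinach = 0.903 servings, whole milk = 1.367 servings.
Cost = 1.31·0.903 + 0.52·1.367 = 1.8938.

$1.89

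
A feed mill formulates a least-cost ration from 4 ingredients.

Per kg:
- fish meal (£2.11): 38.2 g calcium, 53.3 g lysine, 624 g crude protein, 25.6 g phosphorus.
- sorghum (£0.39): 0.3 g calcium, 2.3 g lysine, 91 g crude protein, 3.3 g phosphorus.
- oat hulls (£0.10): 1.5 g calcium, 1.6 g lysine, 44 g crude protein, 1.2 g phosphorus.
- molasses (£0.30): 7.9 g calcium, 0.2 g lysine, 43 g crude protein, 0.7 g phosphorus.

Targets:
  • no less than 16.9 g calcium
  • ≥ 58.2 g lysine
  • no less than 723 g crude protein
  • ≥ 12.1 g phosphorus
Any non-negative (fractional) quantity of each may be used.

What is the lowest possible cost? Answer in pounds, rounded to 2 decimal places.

Set it up as a linear program. Let x1 = kg of fish meal, x2 = kg of sorghum, x3 = kg of oat hulls, x4 = kg of molasses.
min 2.11x1 + 0.39x2 + 0.1x3 + 0.3x4 with:
  38.2x1 + 0.3x2 + 1.5x3 + 7.9x4 ≥ 16.9   (calcium)
  53.3x1 + 2.3x2 + 1.6x3 + 0.2x4 ≥ 58.2   (lysine)
  624x1 + 91x2 + 44x3 + 43x4 ≥ 723   (crude protein)
  25.6x1 + 3.3x2 + 1.2x3 + 0.7x4 ≥ 12.1   (phosphorus)
  x1, x2, x3, x4 ≥ 0.
The optimal basis is {fish meal, oat hulls}; sorghum, molasses drop out. The lysine and crude protein requirements are met with equality.
Solving gives x1 = 1.042, x3 = 1.648.
Total cost: 2.11·1.042 + 0.1·1.648 = 2.3634.

£2.36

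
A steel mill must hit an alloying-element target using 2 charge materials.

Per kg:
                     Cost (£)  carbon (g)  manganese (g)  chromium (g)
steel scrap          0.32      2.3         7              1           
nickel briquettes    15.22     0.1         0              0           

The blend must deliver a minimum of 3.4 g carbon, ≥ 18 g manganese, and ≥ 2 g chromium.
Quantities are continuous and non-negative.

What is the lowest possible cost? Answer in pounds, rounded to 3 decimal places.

£0.823

Set it up as a linear program. Let x1 = kg of steel scrap, x2 = kg of nickel briquettes.
Minimise 0.32x1 + 15.22x2 with:
  2.3x1 + 0.1x2 ≥ 3.4   (carbon)
  7x1 ≥ 18   (manganese)
  1x1 ≥ 2   (chromium)
  x1, x2 ≥ 0.
At the optimum only steel scrap is positive (nickel briquettes = 0). There the manganese constraint is tight.
So steel scrap = 2.571 kg.
Objective = 0.32·2.571 = 0.82272.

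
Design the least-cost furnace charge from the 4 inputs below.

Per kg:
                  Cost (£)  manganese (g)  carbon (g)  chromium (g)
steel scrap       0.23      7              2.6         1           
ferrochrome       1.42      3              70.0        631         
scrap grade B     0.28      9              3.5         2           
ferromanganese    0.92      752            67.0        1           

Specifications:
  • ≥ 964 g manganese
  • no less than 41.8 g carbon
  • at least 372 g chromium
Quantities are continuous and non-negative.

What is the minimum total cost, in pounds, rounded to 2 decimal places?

£2.01

This is a linear program. Let x1 = kg of steel scrap, x2 = kg of ferrochrome, x3 = kg of scrap grade B, x4 = kg of ferromanganese.
Minimize 0.23x1 + 1.42x2 + 0.28x3 + 0.92x4 with:
  7x1 + 3x2 + 9x3 + 752x4 ≥ 964   (manganese)
  2.6x1 + 70x2 + 3.5x3 + 67x4 ≥ 41.8   (carbon)
  1x1 + 631x2 + 2x3 + 1x4 ≥ 372   (chromium)
  x1, x2, x3, x4 ≥ 0.
The optimal basis is {ferrochrome, ferromanganese}; steel scrap, scrap grade B drop out. Binding constraints: manganese and chromium.
So ferrochrome = 0.5875 kg, ferromanganese = 1.28 kg.
Cost = 1.42·0.5875 + 0.92·1.28 = 2.0119.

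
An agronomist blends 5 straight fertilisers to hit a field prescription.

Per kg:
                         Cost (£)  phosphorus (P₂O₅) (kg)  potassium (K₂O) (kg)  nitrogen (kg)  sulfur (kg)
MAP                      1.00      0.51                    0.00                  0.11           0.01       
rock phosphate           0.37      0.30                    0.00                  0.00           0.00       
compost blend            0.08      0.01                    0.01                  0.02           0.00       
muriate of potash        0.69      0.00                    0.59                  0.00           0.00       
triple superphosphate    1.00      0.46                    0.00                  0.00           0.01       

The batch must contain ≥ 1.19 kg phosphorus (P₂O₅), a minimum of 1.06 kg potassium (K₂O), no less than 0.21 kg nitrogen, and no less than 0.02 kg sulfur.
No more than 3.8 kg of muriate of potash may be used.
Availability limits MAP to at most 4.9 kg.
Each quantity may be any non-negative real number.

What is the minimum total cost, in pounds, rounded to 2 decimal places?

Let x1 = kg of MAP, x2 = kg of rock phosphate, x3 = kg of compost blend, x4 = kg of muriate of potash, x5 = kg of triple superphosphate.
Minimise 1x1 + 0.37x2 + 0.08x3 + 0.69x4 + 1x5 with:
  0.51x1 + 0.3x2 + 0.01x3 + 0.46x5 ≥ 1.19   (phosphorus (P₂O₅))
  0.01x3 + 0.59x4 ≥ 1.06   (potassium (K₂O))
  0.11x1 + 0.02x3 ≥ 0.21   (nitrogen)
  0.01x1 + 0.01x5 ≥ 0.02   (sulfur)
  x4 ≤ 3.8
  x1 ≤ 4.9
  x1, x2, x3, x4, x5 ≥ 0.
At the optimum only MAP, rock phosphate, muriate of potash are positive (compost blend, triple superphosphate = 0). The phosphorus (P₂O₅), potassium (K₂O), sulfur requirements are met with equality.
That vertex is x1 = 2, x2 = 0.5667, x4 = 1.797.
Hence cost = 1·2 + 0.37·0.5667 + 0.69·1.797 = £3.4496.

£3.45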